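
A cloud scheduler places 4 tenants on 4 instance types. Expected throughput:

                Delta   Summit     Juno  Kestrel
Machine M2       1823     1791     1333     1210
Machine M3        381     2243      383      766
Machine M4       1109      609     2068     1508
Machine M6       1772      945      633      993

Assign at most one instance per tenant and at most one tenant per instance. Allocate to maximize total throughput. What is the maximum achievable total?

This is the linear assignment problem.
Optimal: Delta→Machine M6 (1772 ops/s), Summit→Machine M3 (2243 ops/s), Juno→Machine M4 (2068 ops/s), Kestrel→Machine M2 (1210 ops/s) — total 1772+2243+2068+1210 = 7293 ops/s.
Max-entry greedy (repeatedly take the single best remaining cell) gives 7127 ops/s, worse by 166.
Swapping Kestrel↔Summit (Kestrel→Machine M3 766 ops/s, Summit→Machine M2 1791 ops/s) loses 896.

Max total: 7293 ops/s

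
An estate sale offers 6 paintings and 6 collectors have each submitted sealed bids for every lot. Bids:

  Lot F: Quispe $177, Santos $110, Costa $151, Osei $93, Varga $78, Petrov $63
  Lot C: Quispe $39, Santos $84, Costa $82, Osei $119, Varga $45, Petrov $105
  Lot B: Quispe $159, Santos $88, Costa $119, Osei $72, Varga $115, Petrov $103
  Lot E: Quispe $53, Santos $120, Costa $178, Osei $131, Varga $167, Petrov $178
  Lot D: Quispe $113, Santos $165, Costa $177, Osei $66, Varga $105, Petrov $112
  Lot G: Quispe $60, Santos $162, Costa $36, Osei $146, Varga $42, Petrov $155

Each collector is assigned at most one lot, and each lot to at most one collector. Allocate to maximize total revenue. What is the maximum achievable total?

This is the linear assignment problem.
Optimal: Quispe→Lot F ($177), Santos→Lot G ($162), Costa→Lot D ($177), Osei→Lot C ($119), Varga→Lot B ($115), Petrov→Lot E ($178) — total 177+162+177+119+115+178 = $928.
Column-greedy (each lot in turn goes to its best remaining collector) gives $800, worse by 128.
Every other assignment is strictly worse.

Max total: $928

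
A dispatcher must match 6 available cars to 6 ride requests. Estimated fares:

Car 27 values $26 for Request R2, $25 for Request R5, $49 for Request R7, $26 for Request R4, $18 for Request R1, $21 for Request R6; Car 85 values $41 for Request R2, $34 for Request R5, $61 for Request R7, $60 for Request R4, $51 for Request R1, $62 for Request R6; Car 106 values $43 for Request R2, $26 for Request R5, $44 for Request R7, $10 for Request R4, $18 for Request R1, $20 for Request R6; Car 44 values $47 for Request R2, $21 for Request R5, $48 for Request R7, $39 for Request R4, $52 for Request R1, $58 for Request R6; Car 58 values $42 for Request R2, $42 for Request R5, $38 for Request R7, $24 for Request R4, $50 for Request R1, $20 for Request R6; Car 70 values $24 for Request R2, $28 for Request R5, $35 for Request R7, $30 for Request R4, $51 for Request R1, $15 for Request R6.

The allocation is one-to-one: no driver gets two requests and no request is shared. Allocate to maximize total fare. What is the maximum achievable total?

Treat this as an assignment problem: match each driver to one request.
Optimal: Car 27→Request R7 ($49), Car 85→Request R4 ($60), Car 106→Request R2 ($43), Car 44→Request R6 ($58), Car 58→Request R5 ($42), Car 70→Request R1 ($51) — total 49+60+43+58+42+51 = $303.
Column-greedy (each request in turn goes to its best remaining driver) gives $218, worse by 85.

Maximum total: $303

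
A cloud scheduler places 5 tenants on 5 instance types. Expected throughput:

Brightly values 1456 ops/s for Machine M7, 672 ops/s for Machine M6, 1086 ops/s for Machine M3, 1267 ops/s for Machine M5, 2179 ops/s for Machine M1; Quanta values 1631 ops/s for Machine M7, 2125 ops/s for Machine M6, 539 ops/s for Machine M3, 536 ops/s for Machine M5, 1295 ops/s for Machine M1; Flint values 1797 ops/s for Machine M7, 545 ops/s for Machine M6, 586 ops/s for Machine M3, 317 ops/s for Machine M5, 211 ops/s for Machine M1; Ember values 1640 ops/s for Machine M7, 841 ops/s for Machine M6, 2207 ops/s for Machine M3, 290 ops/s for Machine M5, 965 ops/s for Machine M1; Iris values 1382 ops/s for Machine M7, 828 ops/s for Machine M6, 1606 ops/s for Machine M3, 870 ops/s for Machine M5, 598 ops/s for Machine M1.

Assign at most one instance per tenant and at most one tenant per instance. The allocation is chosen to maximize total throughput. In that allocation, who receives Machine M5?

Treat this as an assignment problem: match each tenant to one instance.
Optimal: Brightly→Machine M1 (2179 ops/s), Quanta→Machine M6 (2125 ops/s), Flint→Machine M7 (1797 ops/s), Ember→Machine M3 (2207 ops/s), Iris→Machine M5 (870 ops/s) — total 2179+2125+1797+2207+870 = 9178 ops/s.
Column-greedy (each instance in turn goes to its best remaining tenant) gives 7994 ops/s, worse by 1184.
Iris's own top instance is Machine M3 (1606 ops/s), but forcing Iris→Machine M3 and reassigning the rest optimally gives only 7997 ops/s — worse by 1181.

Iris receives Machine M5.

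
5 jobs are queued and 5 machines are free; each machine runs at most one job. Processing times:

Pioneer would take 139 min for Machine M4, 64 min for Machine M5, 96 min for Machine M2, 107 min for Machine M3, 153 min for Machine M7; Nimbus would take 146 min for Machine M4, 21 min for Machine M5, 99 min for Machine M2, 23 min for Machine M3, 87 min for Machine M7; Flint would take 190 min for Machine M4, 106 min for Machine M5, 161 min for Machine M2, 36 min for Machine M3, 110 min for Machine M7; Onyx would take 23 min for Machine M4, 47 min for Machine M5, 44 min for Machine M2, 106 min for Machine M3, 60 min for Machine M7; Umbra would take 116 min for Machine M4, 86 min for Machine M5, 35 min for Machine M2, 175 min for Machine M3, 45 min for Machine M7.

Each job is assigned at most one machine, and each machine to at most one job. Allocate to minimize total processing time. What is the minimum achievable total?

Min total: 221 min

Optimal: Pioneer→Machine M2 (96 min), Nimbus→Machine M5 (21 min), Flint→Machine M3 (36 min), Onyx→Machine M4 (23 min), Umbra→Machine M7 (45 min) — total 96+21+36+23+45 = 221 min.
Row-greedy (each job in turn takes its cheapest remaining machine) gives 255 min, worse by 34.
Next-best assignment: Pioneer→Machine M5, Nimbus→Machine M7, Flint→Machine M3, Onyx→Machine M4, Umbra→Machine M2 = 245 min.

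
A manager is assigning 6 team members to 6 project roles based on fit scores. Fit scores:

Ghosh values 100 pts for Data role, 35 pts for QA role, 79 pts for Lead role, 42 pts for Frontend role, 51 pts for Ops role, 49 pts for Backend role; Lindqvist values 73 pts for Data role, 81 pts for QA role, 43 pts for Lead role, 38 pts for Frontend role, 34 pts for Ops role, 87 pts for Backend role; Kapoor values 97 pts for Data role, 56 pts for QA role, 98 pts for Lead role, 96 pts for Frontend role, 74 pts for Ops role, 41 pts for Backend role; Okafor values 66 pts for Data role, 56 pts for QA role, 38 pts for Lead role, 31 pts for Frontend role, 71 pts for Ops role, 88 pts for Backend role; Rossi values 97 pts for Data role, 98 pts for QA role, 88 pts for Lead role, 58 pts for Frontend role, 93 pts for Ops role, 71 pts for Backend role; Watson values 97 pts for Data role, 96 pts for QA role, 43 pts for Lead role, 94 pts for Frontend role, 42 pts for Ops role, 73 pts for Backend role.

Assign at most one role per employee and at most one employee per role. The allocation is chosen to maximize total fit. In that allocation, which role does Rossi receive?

Rossi receives Ops role.

Treat this as an assignment problem: match each employee to one role.
Optimal: Ghosh→Data role (100 pts), Lindqvist→QA role (81 pts), Kapoor→Lead role (98 pts), Okafor→Backend role (88 pts), Rossi→Ops role (93 pts), Watson→Frontend role (94 pts) — total 100+81+98+88+93+94 = 554 pts.
Checked against all permutations: 554 pts is optimal.
Rossi's own top role is QA role (98 pts), but forcing Rossi→QA role and reassigning the rest optimally gives only 548 pts — worse by 6.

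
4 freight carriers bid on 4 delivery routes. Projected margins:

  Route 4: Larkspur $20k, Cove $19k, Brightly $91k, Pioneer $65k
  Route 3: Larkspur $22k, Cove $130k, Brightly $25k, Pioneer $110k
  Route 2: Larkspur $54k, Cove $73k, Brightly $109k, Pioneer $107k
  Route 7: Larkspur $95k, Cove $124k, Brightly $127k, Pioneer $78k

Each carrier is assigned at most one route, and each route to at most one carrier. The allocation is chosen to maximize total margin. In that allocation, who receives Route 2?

Pioneer receives Route 2.

Optimal: Larkspur→Route 7 ($95k), Cove→Route 3 ($130k), Brightly→Route 4 ($91k), Pioneer→Route 2 ($107k) — total 95+130+91+107 = $423k.
Next-best assignment: Larkspur→Route 7, Cove→Route 3, Brightly→Route 2, Pioneer→Route 4 = $399k.
Swapping Pioneer↔Cove (Pioneer→Route 3 $110k, Cove→Route 2 $73k) loses 54.
Every other assignment is strictly worse.
Pioneer's own top route is Route 3 ($110k), but forcing Pioneer→Route 3 and reassigning the rest optimally gives only $379k — worse by 44.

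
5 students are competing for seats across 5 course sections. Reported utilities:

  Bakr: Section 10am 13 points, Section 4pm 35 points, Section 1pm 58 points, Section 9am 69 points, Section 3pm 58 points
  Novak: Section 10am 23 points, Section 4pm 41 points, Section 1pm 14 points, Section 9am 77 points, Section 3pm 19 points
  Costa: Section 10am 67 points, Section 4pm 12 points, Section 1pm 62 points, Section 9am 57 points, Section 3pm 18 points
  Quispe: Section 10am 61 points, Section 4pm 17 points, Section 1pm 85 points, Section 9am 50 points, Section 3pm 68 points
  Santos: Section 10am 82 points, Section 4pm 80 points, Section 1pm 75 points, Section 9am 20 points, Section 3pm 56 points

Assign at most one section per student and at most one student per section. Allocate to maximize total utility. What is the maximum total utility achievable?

Treat this as an assignment problem: match each student to one section.
Optimal: Bakr→Section 3pm (58 points), Novak→Section 9am (77 points), Costa→Section 10am (67 points), Quispe→Section 1pm (85 points), Santos→Section 4pm (80 points) — total 58+77+67+85+80 = 367 points.
Next-best assignment: Bakr→Section 1pm, Novak→Section 9am, Costa→Section 10am, Quispe→Section 3pm, Santos→Section 4pm = 350 points.
Checked against all permutations: 367 points is optimal.

Max total: 367 points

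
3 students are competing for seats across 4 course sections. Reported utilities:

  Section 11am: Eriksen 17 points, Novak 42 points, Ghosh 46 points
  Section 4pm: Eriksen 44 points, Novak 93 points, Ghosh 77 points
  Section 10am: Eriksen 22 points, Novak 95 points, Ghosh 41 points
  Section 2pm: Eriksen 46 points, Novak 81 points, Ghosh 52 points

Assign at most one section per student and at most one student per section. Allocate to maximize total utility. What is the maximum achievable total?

Optimal: Eriksen→Section 2pm (46 points), Novak→Section 10am (95 points), Ghosh→Section 4pm (77 points) — total 46+95+77 = 218 points.
Column-greedy (each section in turn goes to its best remaining student) gives 161 points, worse by 57.
Next-best assignment: Eriksen→Section 4pm, Novak→Section 10am, Ghosh→Section 2pm = 191 points.

Maximum total: 218 points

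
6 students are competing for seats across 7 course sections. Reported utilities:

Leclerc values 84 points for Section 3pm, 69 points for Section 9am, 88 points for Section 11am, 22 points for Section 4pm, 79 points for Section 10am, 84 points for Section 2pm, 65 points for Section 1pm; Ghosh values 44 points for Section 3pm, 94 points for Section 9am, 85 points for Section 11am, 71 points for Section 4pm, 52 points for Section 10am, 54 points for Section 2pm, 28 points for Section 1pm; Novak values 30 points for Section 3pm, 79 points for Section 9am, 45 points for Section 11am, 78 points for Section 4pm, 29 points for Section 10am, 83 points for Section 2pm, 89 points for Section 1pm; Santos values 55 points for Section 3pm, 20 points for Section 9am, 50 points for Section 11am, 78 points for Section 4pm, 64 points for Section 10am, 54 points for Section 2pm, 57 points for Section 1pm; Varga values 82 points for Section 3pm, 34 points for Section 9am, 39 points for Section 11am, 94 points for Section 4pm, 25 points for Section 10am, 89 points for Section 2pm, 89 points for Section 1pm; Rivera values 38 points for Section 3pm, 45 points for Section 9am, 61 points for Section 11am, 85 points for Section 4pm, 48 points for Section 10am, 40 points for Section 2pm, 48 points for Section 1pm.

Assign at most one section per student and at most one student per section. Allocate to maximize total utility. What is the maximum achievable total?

Maximum total: 509 points

Optimal: Leclerc→Section 11am (88 points), Ghosh→Section 9am (94 points), Novak→Section 1pm (89 points), Santos→Section 10am (64 points), Varga→Section 2pm (89 points), Rivera→Section 4pm (85 points) — total 88+94+89+64+89+85 = 509 points.
Row-greedy (each student in turn takes its best remaining section) gives 486 points, worse by 23.
Every other assignment is strictly worse.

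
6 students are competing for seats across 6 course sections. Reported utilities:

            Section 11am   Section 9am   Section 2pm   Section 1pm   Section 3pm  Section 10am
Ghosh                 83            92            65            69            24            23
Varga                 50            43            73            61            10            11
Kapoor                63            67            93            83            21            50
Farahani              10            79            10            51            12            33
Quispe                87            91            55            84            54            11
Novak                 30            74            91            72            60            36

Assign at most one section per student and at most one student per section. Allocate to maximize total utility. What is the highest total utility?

This is a one-to-one assignment (maximum-weight bipartite matching).
Optimal: Ghosh→Section 11am (83 points), Varga→Section 2pm (73 points), Kapoor→Section 10am (50 points), Farahani→Section 9am (79 points), Quispe→Section 1pm (84 points), Novak→Section 3pm (60 points) — total 83+73+50+79+84+60 = 429 points.

Max total: 429 points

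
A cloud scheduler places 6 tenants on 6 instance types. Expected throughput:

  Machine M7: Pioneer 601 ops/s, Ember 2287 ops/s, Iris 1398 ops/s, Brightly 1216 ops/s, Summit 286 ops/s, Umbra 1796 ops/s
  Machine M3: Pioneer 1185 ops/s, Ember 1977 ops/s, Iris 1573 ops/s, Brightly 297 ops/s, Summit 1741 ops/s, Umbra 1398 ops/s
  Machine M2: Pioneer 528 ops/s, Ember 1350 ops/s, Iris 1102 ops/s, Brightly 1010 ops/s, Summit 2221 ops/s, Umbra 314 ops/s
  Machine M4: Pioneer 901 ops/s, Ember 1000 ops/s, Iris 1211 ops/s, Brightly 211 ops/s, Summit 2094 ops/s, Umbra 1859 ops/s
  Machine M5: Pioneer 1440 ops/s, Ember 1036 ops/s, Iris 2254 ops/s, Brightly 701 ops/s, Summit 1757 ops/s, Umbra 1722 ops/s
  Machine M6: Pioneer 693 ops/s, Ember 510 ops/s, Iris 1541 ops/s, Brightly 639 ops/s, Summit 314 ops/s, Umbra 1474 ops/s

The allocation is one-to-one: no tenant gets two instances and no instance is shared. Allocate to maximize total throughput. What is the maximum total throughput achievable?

Optimal: Pioneer→Machine M3 (1185 ops/s), Ember→Machine M7 (2287 ops/s), Iris→Machine M5 (2254 ops/s), Brightly→Machine M6 (639 ops/s), Summit→Machine M2 (2221 ops/s), Umbra→Machine M4 (1859 ops/s) — total 1185+2287+2254+639+2221+1859 = 10445 ops/s.
Row-greedy (each tenant in turn takes its best remaining instance) gives 9878 ops/s, worse by 567.
Next-best assignment: Pioneer→Machine M3, Ember→Machine M7, Iris→Machine M5, Brightly→Machine M2, Summit→Machine M4, Umbra→Machine M6 = 10304 ops/s.
Checked against all permutations: 10445 ops/s is optimal.

Max total: 10445 ops/s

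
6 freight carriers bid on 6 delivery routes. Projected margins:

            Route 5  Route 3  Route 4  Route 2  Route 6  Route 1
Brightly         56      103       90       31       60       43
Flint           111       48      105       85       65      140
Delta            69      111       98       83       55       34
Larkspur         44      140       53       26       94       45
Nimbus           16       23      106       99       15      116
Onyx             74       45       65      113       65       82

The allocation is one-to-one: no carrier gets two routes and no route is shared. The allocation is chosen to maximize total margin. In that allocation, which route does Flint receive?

Flint receives Route 5.

Optimal: Brightly→Route 6 ($60k), Flint→Route 5 ($111k), Delta→Route 4 ($98k), Larkspur→Route 3 ($140k), Nimbus→Route 1 ($116k), Onyx→Route 2 ($113k) — total 60+111+98+140+116+113 = $638k.
Max-entry greedy (repeatedly take the single best remaining cell) gives $628k, worse by 10.
Flint's own top route is Route 1 ($140k), but forcing Flint→Route 1 and reassigning the rest optimally gives only $628k — worse by 10.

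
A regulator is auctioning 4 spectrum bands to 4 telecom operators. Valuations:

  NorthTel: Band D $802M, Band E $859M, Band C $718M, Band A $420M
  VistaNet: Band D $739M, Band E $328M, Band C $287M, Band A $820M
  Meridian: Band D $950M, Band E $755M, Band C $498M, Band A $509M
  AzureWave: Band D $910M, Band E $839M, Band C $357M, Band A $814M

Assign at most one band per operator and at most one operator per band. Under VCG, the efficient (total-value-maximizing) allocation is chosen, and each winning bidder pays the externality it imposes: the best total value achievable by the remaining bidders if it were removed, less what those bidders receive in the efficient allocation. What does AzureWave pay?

Efficient allocation: NorthTel→Band C ($718M), VistaNet→Band A ($820M), Meridian→Band D ($950M), AzureWave→Band E ($839M); total welfare W = $3327M.
AzureWave receives Band E at value $839M, so the others get W − 839 = $2488M.
Without AzureWave: best allocation of the remaining 3 bidders over all 4 bands is NorthTel→Band E ($859M), VistaNet→Band A ($820M), Meridian→Band D ($950M), total $2629M.
VCG payment = (others' best without AzureWave) − (others' welfare with AzureWave) = 2629 − 2488 = $141M.

AzureWave pays $141M.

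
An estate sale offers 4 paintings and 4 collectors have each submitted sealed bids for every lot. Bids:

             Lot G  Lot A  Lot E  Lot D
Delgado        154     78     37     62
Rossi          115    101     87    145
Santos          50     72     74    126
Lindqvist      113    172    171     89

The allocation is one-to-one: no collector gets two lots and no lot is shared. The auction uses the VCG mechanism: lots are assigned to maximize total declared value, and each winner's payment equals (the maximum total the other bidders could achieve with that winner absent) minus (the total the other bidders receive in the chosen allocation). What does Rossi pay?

Rossi pays $1.

Efficient allocation: Delgado→Lot G ($154), Rossi→Lot A ($101), Santos→Lot D ($126), Lindqvist→Lot E ($171); total welfare W = $552.
Rossi receives Lot A at value $101, so the others get W − 101 = $451.
Without Rossi: best allocation of the remaining 3 bidders over all 4 lots is Delgado→Lot G ($154), Santos→Lot D ($126), Lindqvist→Lot A ($172), total $452.
VCG payment = (others' best without Rossi) − (others' welfare with Rossi) = 452 − 451 = $1.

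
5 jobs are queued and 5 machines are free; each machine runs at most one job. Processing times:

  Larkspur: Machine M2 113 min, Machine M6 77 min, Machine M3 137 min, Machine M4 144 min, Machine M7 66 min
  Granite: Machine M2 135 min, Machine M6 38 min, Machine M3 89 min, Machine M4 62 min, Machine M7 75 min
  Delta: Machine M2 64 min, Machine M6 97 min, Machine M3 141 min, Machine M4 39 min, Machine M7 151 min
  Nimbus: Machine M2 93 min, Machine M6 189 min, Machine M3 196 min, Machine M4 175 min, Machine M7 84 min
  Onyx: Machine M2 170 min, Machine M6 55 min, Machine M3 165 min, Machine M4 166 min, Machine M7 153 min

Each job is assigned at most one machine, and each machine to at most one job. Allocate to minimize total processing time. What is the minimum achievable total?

Min total: 342 min

Optimal: Larkspur→Machine M7 (66 min), Granite→Machine M3 (89 min), Delta→Machine M4 (39 min), Nimbus→Machine M2 (93 min), Onyx→Machine M6 (55 min) — total 66+89+39+93+55 = 342 min.
Column-greedy (each machine in turn goes to its cheapest remaining job) gives 489 min, worse by 147.
Next-best assignment: Larkspur→Machine M2, Granite→Machine M3, Delta→Machine M4, Nimbus→Machine M7, Onyx→Machine M6 = 380 min.
Checked against all permutations: 342 min is optimal.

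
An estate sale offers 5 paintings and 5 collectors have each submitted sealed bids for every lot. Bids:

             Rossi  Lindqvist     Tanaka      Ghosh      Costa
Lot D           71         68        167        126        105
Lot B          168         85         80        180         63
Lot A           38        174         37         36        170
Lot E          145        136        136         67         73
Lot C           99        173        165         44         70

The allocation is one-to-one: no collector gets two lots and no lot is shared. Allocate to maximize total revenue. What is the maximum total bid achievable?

Maximum total: $835

Optimal: Rossi→Lot E ($145), Lindqvist→Lot C ($173), Tanaka→Lot D ($167), Ghosh→Lot B ($180), Costa→Lot A ($170) — total 145+173+167+180+170 = $835.
Max-entry greedy (repeatedly take the single best remaining cell) gives $736, worse by 99.
Checked against all permutations: $835 is optimal.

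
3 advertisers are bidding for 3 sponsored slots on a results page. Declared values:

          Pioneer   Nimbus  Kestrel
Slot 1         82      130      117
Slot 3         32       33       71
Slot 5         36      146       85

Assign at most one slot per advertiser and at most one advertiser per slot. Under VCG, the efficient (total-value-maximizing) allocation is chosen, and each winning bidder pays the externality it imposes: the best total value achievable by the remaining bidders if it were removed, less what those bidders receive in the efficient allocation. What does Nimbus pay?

Efficient allocation: Pioneer→Slot 1 ($82), Nimbus→Slot 5 ($146), Kestrel→Slot 3 ($71); total welfare W = $299.
Nimbus receives Slot 5 at value $146, so the others get W − 146 = $153.
Without Nimbus: best allocation of the remaining 2 bidders over all 3 slots is Pioneer→Slot 1 ($82), Kestrel→Slot 5 ($85), total $167.
VCG payment = (others' best without Nimbus) − (others' welfare with Nimbus) = 167 − 153 = $14.

Nimbus pays $14.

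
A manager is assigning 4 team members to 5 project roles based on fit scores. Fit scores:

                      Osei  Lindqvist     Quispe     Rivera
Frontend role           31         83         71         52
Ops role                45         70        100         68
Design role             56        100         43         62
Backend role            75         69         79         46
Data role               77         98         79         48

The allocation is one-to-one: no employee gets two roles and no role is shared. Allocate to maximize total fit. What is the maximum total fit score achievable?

Optimal: Osei→Backend role (75 pts), Lindqvist→Data role (98 pts), Quispe→Ops role (100 pts), Rivera→Design role (62 pts) — total 75+98+100+62 = 335 pts.
Max-entry greedy (repeatedly take the single best remaining cell) gives 329 pts, worse by 6.

Maximum total: 335 pts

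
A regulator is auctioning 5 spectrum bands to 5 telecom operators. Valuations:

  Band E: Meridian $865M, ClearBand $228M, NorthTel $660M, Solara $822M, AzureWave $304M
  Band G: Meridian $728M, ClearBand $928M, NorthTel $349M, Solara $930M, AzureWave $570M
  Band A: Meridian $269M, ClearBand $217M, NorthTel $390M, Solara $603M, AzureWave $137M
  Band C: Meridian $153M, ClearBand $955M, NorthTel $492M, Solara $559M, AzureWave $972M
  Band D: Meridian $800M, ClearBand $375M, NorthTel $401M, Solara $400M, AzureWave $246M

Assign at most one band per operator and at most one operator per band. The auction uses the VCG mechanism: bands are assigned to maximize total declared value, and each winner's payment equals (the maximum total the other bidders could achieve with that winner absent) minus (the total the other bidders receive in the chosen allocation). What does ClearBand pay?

ClearBand pays $327M.

Efficient allocation: Meridian→Band D ($800M), ClearBand→Band G ($928M), NorthTel→Band E ($660M), Solara→Band A ($603M), AzureWave→Band C ($972M); total welfare W = $3963M.
ClearBand receives Band G at value $928M, so the others get W − 928 = $3035M.
Without ClearBand: best allocation of the remaining 4 bidders over all 5 bands is Meridian→Band D ($800M), NorthTel→Band E ($660M), Solara→Band G ($930M), AzureWave→Band C ($972M), total $3362M.
VCG payment = (others' best without ClearBand) − (others' welfare with ClearBand) = 3362 − 3035 = $327M.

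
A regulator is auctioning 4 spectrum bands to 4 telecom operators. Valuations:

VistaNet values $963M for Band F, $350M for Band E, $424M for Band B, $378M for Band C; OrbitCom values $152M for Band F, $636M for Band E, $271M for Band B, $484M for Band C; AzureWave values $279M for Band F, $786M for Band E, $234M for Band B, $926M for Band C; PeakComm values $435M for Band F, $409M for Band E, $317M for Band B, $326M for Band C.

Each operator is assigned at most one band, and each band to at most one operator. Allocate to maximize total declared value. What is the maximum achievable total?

Max total: $2842M

This is a one-to-one assignment (maximum-weight bipartite matching).
Optimal: VistaNet→Band F ($963M), OrbitCom→Band E ($636M), AzureWave→Band C ($926M), PeakComm→Band B ($317M) — total 963+636+926+317 = $2842M.
Column-greedy (each band in turn goes to its best remaining operator) gives $2550M, worse by 292.
Next-best assignment: VistaNet→Band F, OrbitCom→Band B, AzureWave→Band C, PeakComm→Band E = $2569M.
Checked against all permutations: $2842M is optimal.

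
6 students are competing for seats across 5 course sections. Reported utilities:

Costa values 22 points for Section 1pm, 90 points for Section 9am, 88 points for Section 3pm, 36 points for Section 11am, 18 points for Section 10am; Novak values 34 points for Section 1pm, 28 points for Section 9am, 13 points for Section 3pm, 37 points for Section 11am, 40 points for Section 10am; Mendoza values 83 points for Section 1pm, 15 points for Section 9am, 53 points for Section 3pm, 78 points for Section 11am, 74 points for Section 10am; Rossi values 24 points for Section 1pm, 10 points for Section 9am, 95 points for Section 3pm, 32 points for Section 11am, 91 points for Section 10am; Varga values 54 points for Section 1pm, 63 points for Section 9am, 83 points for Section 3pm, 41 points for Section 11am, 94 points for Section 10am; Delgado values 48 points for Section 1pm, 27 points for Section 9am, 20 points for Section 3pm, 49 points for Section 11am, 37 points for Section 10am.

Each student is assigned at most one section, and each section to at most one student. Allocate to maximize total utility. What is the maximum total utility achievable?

Max total: 411 points

This is a one-to-one assignment (maximum-weight bipartite matching).
Optimal: Mendoza→Section 1pm (83 points), Costa→Section 9am (90 points), Rossi→Section 3pm (95 points), Delgado→Section 11am (49 points), Varga→Section 10am (94 points) — total 83+90+95+49+94 = 411 points.
Row-greedy (each student in turn takes its best remaining section) gives 349 points, worse by 62.
Swapping Costa↔Delgado (Costa→Section 11am 36 points, Delgado→Section 9am 27 points) loses 76.
No other one-to-one assignment exceeds 411 points.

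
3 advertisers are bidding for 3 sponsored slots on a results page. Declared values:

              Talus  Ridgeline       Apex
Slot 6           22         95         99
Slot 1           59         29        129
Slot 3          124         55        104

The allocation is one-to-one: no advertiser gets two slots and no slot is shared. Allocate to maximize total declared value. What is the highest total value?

Max total: $348

This is a one-to-one assignment (maximum-weight bipartite matching).
Optimal: Talus→Slot 3 ($124), Ridgeline→Slot 6 ($95), Apex→Slot 1 ($129) — total 124+95+129 = $348.
Column-greedy (each slot in turn goes to its best remaining advertiser) gives $213, worse by 135.
No other one-to-one assignment exceeds $348.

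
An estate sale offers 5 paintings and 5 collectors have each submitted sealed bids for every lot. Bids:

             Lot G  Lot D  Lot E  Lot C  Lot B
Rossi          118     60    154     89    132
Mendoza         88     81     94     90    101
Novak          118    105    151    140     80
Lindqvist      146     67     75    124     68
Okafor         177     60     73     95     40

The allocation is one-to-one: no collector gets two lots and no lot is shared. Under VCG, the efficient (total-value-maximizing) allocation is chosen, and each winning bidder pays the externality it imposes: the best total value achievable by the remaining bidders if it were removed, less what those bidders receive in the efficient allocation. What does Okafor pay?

Efficient allocation: Rossi→Lot B ($132), Mendoza→Lot D ($81), Novak→Lot E ($151), Lindqvist→Lot C ($124), Okafor→Lot G ($177); total welfare W = $665.
Okafor receives Lot G at value $177, so the others get W − 177 = $488.
Without Okafor: best allocation of the remaining 4 bidders over all 5 lots is Rossi→Lot E ($154), Mendoza→Lot B ($101), Novak→Lot C ($140), Lindqvist→Lot G ($146), total $541.
VCG payment = (others' best without Okafor) − (others' welfare with Okafor) = 541 − 488 = $53.

Okafor pays $53.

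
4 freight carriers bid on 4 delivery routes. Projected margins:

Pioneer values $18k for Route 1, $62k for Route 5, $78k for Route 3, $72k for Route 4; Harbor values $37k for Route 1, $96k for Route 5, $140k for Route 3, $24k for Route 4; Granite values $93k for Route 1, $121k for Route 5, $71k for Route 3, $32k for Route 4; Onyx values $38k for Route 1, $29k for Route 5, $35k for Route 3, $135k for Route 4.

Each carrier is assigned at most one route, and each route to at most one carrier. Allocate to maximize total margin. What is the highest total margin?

Maximum total: $430k

Optimal: Pioneer→Route 5 ($62k), Harbor→Route 3 ($140k), Granite→Route 1 ($93k), Onyx→Route 4 ($135k) — total 62+140+93+135 = $430k.
Max-entry greedy (repeatedly take the single best remaining cell) gives $414k, worse by 16.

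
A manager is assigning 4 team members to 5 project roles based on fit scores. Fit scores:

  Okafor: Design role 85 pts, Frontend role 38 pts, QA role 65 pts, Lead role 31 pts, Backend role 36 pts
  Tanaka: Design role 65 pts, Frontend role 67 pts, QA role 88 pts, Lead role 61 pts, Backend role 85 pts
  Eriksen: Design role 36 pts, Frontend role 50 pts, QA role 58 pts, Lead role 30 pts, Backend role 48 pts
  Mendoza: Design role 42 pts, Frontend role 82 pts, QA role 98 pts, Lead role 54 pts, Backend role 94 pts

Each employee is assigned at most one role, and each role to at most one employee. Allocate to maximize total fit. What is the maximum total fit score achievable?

Optimal: Okafor→Design role (85 pts), Tanaka→Backend role (85 pts), Eriksen→Frontend role (50 pts), Mendoza→QA role (98 pts) — total 85+85+50+98 = 318 pts.
Column-greedy (each role in turn goes to its best remaining employee) gives 285 pts, worse by 33.
Next-best assignment: Okafor→Design role, Tanaka→QA role, Eriksen→Frontend role, Mendoza→Backend role = 317 pts.
Swapping Tanaka↔Mendoza (Tanaka→QA role 88 pts, Mendoza→Backend role 94 pts) loses 1.

Maximum total: 318 pts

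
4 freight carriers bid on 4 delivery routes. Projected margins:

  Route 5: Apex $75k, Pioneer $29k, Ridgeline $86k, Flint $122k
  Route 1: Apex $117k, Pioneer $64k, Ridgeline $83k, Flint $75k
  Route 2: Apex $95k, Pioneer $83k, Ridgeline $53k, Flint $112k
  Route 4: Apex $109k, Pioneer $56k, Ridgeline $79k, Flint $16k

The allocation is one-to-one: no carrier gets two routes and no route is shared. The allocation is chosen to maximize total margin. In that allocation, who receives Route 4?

Treat this as an assignment problem: match each carrier to one route.
Optimal: Apex→Route 1 ($117k), Pioneer→Route 2 ($83k), Ridgeline→Route 4 ($79k), Flint→Route 5 ($122k) — total 117+83+79+122 = $401k.
Row-greedy (each carrier in turn takes its best remaining route) gives $302k, worse by 99.
Next-best assignment: Apex→Route 4, Pioneer→Route 2, Ridgeline→Route 1, Flint→Route 5 = $397k.
Ridgeline's own top route is Route 5 ($86k), but forcing Ridgeline→Route 5 and reassigning the rest optimally gives only $371k — worse by 30.

Ridgeline receives Route 4.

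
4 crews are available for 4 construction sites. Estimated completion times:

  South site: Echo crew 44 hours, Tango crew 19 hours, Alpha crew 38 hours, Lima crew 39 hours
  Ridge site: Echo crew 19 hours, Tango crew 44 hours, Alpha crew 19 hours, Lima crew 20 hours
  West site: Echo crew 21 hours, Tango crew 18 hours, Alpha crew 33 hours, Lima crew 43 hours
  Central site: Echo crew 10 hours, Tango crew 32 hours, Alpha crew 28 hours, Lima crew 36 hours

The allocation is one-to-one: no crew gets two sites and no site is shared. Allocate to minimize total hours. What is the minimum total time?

Optimal: Echo crew→Central site (10 hours), Tango crew→South site (19 hours), Alpha crew→West site (33 hours), Lima crew→Ridge site (20 hours) — total 10+19+33+20 = 82 hours.
Min-entry greedy (repeatedly take the single cheapest remaining cell) gives 86 hours, worse by 4.
Every other assignment is strictly worse.

Minimum total: 82 hours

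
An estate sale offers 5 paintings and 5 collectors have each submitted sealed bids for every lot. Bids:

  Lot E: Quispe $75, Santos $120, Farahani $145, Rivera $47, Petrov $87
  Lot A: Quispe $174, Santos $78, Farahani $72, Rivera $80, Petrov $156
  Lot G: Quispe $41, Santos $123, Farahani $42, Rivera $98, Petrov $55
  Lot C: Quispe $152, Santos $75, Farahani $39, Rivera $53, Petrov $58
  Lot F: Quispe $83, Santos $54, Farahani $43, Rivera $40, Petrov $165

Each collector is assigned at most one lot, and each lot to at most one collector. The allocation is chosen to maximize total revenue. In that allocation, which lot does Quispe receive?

This is a one-to-one assignment (maximum-weight bipartite matching).
Optimal: Quispe→Lot C ($152), Santos→Lot G ($123), Farahani→Lot E ($145), Rivera→Lot A ($80), Petrov→Lot F ($165) — total 152+123+145+80+165 = $665.
Row-greedy (each collector in turn takes its best remaining lot) gives $660, worse by 5.
Swapping Santos↔Farahani (Santos→Lot E $120, Farahani→Lot G $42) loses 106.
Every other assignment is strictly worse.
Quispe's own top lot is Lot A ($174), but forcing Quispe→Lot A and reassigning the rest optimally gives only $660 — worse by 5.

Quispe receives Lot C.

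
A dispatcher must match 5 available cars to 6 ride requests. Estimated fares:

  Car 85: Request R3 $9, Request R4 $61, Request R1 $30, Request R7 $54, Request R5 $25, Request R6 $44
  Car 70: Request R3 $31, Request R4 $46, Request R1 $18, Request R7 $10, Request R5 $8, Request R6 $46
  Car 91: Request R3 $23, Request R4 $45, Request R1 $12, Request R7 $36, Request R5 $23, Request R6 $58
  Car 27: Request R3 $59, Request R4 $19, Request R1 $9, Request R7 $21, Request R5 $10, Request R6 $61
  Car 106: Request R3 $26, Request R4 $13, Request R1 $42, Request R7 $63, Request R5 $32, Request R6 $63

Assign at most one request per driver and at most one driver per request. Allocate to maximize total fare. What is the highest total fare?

Max total: $259

Optimal: Car 85→Request R4 ($61), Car 70→Request R1 ($18), Car 91→Request R6 ($58), Car 27→Request R3 ($59), Car 106→Request R7 ($63) — total 61+18+58+59+63 = $259.
Column-greedy (each request in turn goes to its best remaining driver) gives $206, worse by 53.
Checked against all permutations: $259 is optimal.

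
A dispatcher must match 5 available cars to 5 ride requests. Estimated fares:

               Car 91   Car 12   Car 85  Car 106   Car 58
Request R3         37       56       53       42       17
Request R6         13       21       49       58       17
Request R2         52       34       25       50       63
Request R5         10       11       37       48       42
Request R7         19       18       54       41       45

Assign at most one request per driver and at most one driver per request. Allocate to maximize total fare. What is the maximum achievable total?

Max total: $262

Optimal: Car 91→Request R2 ($52), Car 12→Request R3 ($56), Car 85→Request R7 ($54), Car 106→Request R6 ($58), Car 58→Request R5 ($42) — total 52+56+54+58+42 = $262.
Column-greedy (each request in turn goes to its best remaining driver) gives $233, worse by 29.
Swapping Car 91↔Car 58 (Car 91→Request R5 $10, Car 58→Request R2 $63) loses 21.
No other one-to-one assignment exceeds $262.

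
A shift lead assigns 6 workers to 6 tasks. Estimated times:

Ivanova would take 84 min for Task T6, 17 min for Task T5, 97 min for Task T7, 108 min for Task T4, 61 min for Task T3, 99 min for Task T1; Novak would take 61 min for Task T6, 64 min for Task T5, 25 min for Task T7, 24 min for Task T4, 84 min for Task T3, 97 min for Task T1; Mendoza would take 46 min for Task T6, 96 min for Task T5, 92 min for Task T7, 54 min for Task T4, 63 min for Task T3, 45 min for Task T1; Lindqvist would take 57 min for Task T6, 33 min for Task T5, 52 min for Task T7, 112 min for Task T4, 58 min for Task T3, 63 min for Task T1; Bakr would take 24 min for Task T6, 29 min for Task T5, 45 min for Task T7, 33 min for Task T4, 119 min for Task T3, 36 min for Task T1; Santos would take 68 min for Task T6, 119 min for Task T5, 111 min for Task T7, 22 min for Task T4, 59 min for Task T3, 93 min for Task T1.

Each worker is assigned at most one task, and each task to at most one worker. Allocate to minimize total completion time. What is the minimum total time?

Min total: 191 min

This is the linear assignment problem.
Optimal: Ivanova→Task T5 (17 min), Novak→Task T7 (25 min), Mendoza→Task T1 (45 min), Lindqvist→Task T3 (58 min), Bakr→Task T6 (24 min), Santos→Task T4 (22 min) — total 17+25+45+58+24+22 = 191 min.
Row-greedy (each worker in turn takes its cheapest remaining task) gives 221 min, worse by 30.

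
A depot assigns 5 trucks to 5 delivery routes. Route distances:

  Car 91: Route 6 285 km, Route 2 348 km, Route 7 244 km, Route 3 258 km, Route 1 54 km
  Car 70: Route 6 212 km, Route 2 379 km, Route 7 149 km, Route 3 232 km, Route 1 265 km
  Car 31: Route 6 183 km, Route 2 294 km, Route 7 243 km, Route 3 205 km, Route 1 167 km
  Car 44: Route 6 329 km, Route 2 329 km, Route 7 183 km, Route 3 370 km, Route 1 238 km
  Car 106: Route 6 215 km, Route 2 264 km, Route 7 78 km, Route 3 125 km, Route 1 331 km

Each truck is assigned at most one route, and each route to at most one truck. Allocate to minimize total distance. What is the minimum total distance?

Min total: 840 km

Optimal: Car 91→Route 1 (54 km), Car 70→Route 7 (149 km), Car 31→Route 6 (183 km), Car 44→Route 2 (329 km), Car 106→Route 3 (125 km) — total 54+149+183+329+125 = 840 km.
Min-entry greedy (repeatedly take the single cheapest remaining cell) gives 876 km, worse by 36.
Next-best assignment: Car 91→Route 1, Car 70→Route 6, Car 31→Route 2, Car 44→Route 7, Car 106→Route 3 = 868 km.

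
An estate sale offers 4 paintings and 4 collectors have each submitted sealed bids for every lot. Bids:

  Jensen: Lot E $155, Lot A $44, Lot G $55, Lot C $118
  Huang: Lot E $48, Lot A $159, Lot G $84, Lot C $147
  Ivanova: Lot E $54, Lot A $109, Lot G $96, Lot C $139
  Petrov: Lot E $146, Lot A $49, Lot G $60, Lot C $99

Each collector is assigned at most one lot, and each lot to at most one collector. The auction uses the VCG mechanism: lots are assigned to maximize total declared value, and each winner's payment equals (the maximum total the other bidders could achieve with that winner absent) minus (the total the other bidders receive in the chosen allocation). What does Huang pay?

Efficient allocation: Jensen→Lot C ($118), Huang→Lot A ($159), Ivanova→Lot G ($96), Petrov→Lot E ($146); total welfare W = $519.
Huang receives Lot A at value $159, so the others get W − 159 = $360.
Without Huang: best allocation of the remaining 3 bidders over all 4 lots is Jensen→Lot C ($118), Ivanova→Lot A ($109), Petrov→Lot E ($146), total $373.
VCG payment = (others' best without Huang) − (others' welfare with Huang) = 373 − 360 = $13.

Huang pays $13.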